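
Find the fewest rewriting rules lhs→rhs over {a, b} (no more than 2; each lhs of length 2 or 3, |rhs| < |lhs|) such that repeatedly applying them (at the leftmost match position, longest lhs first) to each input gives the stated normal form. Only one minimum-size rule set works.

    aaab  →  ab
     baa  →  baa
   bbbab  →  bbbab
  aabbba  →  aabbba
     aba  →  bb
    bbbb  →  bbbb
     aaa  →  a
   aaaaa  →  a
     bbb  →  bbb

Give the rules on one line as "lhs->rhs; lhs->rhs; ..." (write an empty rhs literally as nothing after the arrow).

  | aaab => ab
  | baa
  | bbbab
  | aabbba

aaa->a; aba->bb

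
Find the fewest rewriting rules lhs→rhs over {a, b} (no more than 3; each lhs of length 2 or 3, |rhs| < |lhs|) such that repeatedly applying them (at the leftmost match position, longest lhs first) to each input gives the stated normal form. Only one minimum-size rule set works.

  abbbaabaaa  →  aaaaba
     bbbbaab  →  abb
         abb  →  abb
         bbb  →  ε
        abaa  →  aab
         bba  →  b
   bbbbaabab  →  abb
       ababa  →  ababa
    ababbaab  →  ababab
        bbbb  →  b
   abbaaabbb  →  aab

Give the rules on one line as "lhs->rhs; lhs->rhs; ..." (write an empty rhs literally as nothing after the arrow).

baa->ab; bba->b; bbb->

  | abbbaabaaa => aaabaaa => aaaaba
  | bbbbaab => baab => abb
  | abb
  | bbb => ε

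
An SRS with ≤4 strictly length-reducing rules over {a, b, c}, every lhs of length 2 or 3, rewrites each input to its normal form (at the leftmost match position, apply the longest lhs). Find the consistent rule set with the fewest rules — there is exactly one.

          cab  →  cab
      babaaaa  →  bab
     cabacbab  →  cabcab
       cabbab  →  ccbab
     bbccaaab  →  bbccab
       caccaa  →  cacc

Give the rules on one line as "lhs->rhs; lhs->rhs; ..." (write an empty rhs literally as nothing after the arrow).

aa->; abb->cb; acb->c

  | cab
  | babaaaa => babaa => bab
  | cabacbab => cabcab
  | cabbab => ccbab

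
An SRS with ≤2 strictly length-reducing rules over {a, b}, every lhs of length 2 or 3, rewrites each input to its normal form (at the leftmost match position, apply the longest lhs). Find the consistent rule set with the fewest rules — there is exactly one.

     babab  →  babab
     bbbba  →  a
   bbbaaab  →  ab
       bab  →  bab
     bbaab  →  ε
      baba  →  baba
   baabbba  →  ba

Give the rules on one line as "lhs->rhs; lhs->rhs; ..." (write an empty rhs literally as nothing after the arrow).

  | babab
  | bbbba => bba => a
  | bbbaaab => baaab => bbab => ab
  | bab

aa->b; bb->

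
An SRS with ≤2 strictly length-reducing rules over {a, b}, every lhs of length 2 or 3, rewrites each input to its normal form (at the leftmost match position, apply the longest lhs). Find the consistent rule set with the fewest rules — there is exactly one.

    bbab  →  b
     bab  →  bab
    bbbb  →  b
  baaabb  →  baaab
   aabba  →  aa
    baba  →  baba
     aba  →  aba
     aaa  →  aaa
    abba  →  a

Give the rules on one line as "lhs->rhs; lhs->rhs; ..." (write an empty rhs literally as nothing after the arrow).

  | bbab => b
  | bab
  | bbbb => bbb => bb => b
  | baaabb => baaab

bb->b; bba->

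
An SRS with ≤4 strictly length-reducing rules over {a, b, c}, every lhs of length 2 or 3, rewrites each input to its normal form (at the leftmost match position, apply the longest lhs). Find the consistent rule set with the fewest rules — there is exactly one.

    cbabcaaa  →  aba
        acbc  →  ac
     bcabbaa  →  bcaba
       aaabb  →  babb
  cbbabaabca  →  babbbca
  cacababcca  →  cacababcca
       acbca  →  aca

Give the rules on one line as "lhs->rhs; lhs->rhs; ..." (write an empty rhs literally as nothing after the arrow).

  | cbabcaaa => abcaaa => abcba => aba
  | acbc => ac
  | bcabbaa => bcaba
  | aaabb => babb

aa->b; bba->b; cb->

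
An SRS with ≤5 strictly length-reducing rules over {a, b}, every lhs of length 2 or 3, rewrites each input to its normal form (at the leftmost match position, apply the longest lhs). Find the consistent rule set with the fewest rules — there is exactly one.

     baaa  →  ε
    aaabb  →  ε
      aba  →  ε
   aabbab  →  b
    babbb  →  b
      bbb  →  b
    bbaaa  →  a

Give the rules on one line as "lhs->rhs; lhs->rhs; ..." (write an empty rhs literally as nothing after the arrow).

aa->; ab->b; ba->; bb->

  | baaa => aa => ε
  | aaabb => abb => bb => ε
  | aba => ba => ε
  | aabbab => bbab => ab => b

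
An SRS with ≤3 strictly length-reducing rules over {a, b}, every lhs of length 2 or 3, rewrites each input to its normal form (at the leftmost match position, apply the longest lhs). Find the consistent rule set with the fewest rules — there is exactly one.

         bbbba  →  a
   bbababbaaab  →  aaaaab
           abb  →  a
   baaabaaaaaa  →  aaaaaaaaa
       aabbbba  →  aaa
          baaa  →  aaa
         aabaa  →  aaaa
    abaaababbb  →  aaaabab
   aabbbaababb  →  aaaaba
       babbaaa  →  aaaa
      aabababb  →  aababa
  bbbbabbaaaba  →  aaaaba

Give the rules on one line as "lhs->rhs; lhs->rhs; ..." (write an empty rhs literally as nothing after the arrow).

  | bbbba => bba => a
  | bbababbaaab => ababbaaab => abaaaab => aaaaab
  | abb => a
  | baaabaaaaaa => aaabaaaaaa => aaaaaaaaa

baa->aa; bb->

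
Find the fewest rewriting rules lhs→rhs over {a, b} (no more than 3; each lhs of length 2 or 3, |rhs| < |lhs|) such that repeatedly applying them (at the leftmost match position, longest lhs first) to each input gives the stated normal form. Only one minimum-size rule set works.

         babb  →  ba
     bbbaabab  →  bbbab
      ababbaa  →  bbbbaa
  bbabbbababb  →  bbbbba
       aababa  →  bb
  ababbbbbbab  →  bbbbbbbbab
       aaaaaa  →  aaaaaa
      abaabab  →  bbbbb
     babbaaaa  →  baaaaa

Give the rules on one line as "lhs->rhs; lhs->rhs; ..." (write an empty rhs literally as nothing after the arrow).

aba->bb; abb->a

  | babb => ba
  | bbbaabab => bbbabbb => bbbab
  | ababbaa => bbbbaa
  | bbabbbababb => bbabababb => bbbbbabb => bbbbba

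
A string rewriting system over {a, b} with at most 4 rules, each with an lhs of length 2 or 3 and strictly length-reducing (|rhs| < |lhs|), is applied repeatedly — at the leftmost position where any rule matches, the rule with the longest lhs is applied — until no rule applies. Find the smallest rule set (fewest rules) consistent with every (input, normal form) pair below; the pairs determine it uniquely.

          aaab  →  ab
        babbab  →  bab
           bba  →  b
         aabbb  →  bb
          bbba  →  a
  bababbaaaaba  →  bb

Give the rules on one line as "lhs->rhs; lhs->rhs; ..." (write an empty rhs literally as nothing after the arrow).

aa->b; aaa->a; bba->aa; bbb->aa

  | aaab => ab
  | babbab => baaab => bab
  | bba => aa => b
  | aabbb => bbbb => aab => bb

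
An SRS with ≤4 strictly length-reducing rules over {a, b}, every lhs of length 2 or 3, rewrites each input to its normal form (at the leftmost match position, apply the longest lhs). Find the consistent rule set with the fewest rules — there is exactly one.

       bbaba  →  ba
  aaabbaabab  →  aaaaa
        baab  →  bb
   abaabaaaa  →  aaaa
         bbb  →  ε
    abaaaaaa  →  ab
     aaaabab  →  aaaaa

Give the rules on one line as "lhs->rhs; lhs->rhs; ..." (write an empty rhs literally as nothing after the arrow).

  | bbaba => ba
  | aaabbaabab => aaaabab => aaaaa
  | baab => bb
  | abaabaaaa => abbaaaa => aaaa

baa->b; bab->a; bba->; bbb->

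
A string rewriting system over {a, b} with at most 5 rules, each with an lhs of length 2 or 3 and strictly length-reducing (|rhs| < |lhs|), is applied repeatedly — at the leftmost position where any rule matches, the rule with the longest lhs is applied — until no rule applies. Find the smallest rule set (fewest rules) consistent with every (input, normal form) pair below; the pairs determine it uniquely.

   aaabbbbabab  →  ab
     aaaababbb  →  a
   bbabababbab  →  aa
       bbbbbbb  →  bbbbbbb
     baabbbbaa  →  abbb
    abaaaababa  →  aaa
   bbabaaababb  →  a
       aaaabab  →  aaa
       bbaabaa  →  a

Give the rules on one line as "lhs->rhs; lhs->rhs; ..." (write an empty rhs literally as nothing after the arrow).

  | aaabbbbabab => aabbbabab => abbabab => abaab => aabb => ab
  | aaaababbb => aaaabbb => aaabb => aab => a
  | bbabababbab => baababbab => abbabbab => ababab => aaab => aa
  | bbbbbbb

aab->a; ba->b; baa->ab; bab->a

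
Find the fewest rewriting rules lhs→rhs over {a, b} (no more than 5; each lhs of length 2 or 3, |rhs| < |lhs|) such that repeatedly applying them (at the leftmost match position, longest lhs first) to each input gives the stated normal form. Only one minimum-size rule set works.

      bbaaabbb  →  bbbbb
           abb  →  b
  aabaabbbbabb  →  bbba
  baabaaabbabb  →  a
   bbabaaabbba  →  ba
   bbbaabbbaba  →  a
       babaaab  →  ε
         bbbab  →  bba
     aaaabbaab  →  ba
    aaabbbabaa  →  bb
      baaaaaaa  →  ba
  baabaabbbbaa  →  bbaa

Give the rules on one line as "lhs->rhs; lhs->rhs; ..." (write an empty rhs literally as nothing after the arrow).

aaa->; ab->; aba->b; bab->a

  | bbaaabbb => bbbbb
  | abb => b
  | aabaabbbbabb => ababbbbabb => bbbbbabb => bbbbab => bbba
  | baabaaabbabb => babaabbabb => aaabbabb => bbabb => bab => a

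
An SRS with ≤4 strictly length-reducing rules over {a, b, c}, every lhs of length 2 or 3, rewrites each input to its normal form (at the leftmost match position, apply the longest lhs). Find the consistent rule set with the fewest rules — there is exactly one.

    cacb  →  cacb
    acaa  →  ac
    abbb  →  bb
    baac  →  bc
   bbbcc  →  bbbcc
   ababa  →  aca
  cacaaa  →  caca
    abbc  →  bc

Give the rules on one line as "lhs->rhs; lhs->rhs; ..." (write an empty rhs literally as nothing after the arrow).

aa->; abb->b; bab->c

  | cacb
  | acaa => ac
  | abbb => bb
  | baac => bc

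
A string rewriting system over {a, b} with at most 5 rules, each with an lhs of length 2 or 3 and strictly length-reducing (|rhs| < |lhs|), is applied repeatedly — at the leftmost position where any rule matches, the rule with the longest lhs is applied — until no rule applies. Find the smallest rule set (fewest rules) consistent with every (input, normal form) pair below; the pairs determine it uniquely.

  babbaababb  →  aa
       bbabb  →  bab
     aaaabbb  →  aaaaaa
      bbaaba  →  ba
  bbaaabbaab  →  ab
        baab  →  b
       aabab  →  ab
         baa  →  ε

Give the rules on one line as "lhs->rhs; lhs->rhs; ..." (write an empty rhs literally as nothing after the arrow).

  | babbaababb => babaababb => bababb => bbb => aa
  | bbabb => babb => bab
  | aaaabbb => aaaaaa
  | bbaaba => baaba => ba

aba->; baa->; bb->b; bbb->aa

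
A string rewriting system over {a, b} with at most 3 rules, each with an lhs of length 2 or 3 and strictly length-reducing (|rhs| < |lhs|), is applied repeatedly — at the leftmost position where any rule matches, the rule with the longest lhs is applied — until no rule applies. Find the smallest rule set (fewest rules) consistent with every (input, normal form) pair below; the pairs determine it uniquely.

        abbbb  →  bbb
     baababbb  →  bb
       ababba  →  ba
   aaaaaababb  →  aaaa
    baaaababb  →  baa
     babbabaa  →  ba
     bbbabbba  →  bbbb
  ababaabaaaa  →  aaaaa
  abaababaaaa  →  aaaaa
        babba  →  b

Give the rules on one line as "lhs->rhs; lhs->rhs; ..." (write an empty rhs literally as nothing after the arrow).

ab->; bba->b

  | abbbb => bbb
  | baababbb => baabbb => babb => bb
  | ababba => abba => ba
  | aaaaaababb => aaaaaabb => aaaaab => aaaa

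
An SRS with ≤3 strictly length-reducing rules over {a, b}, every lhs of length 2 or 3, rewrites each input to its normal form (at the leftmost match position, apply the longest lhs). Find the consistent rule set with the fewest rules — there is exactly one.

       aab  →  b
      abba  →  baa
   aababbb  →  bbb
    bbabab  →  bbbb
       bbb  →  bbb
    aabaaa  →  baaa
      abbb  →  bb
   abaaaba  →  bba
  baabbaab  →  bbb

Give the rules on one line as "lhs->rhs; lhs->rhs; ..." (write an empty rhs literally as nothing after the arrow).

ab->b; abb->ba

  | aab => ab => b
  | abba => baa
  | aababbb => ababbb => babbb => bbab => bbb
  | bbabab => bbbab => bbbb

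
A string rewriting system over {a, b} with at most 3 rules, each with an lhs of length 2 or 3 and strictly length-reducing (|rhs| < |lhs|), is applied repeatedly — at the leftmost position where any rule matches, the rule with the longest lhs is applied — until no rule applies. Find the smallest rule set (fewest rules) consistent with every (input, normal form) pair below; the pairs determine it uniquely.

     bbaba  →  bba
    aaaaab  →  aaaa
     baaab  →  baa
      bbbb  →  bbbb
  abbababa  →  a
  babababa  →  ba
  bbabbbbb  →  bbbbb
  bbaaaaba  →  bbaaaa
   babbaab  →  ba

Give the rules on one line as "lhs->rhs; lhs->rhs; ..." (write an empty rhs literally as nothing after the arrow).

  | bbaba => bba
  | aaaaab => aaaa
  | baaab => baa
  | bbbb

ab->; abb->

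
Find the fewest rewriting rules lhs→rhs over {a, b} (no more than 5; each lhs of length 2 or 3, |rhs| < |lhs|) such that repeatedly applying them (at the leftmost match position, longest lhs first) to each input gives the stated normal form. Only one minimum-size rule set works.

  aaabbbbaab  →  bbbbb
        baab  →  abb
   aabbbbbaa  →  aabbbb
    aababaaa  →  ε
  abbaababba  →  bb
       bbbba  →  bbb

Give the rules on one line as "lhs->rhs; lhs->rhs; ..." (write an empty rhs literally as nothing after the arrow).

aaa->b; aba->ba; ba->; baa->ab

  | aaabbbbaab => bbbbbaab => bbbbabb => bbbbb
  | baab => abb
  | aabbbbbaa => aabbbbab => aabbbb
  | aababaaa => ababaaa => babaaa => baaa => aba => ba => ε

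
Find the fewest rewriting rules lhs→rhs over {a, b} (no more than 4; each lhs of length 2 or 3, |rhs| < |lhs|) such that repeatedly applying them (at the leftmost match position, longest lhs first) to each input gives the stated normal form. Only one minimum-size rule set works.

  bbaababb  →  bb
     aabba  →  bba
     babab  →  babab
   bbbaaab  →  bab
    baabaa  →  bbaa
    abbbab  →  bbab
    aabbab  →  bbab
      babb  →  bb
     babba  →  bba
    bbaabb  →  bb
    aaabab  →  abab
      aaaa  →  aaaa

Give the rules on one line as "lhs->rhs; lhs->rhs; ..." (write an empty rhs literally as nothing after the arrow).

  | bbaababb => bbbabb => babb => bb
  | aabba => bba
  | babab
  | bbbaaab => baaab => bab

aab->b; abb->b; bbb->b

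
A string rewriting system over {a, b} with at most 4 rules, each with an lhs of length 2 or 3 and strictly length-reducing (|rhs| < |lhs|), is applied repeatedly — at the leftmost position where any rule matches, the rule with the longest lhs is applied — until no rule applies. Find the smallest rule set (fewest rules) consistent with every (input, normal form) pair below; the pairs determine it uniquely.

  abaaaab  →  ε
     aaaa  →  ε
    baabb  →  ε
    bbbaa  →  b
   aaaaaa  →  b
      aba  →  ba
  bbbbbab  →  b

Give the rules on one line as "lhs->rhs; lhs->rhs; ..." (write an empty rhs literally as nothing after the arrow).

  | abaaaab => baaaab => bbaab => aab => bb => ε
  | aaaa => baa => bb => ε
  | baabb => bbbb => bbb => bb => ε
  | bbbaa => bbaa => aa => b

aa->b; ab->b; bb->; bbb->bb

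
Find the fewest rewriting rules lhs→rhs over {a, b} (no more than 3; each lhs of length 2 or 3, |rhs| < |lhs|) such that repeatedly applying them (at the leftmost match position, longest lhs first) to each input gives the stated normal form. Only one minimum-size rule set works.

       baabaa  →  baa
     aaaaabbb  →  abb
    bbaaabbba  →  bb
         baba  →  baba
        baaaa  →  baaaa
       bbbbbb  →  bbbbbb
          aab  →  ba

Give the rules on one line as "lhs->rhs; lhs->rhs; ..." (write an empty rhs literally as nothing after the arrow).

  | baabaa => bbaaa => baa
  | aaaaabbb => aaababb => abaabb => abbab => abb
  | bbaaabbba => baabbba => bbabba => bbba => bb
  | baba

aab->ba; bba->b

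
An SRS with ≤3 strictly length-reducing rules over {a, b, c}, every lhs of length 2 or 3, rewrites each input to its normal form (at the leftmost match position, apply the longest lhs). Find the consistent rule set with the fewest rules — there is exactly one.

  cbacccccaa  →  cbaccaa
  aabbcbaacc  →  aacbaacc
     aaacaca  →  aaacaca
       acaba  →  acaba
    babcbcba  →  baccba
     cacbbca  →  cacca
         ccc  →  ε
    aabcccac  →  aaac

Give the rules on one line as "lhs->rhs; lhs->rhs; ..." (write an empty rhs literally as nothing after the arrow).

bc->c; ccc->

  | cbacccccaa => cbaccaa
  | aabbcbaacc => aabcbaacc => aacbaacc
  | aaacaca
  | acaba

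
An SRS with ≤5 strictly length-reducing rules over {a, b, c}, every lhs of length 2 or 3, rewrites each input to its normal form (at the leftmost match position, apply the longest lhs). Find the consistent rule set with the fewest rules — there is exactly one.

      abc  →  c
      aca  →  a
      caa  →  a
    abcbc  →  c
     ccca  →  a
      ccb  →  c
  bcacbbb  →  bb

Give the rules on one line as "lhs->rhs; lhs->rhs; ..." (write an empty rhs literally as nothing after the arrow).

aa->a; ab->; ca->a; cb->

  | abc => c
  | aca => aa => a
  | caa => aa => a
  | abcbc => cbc => c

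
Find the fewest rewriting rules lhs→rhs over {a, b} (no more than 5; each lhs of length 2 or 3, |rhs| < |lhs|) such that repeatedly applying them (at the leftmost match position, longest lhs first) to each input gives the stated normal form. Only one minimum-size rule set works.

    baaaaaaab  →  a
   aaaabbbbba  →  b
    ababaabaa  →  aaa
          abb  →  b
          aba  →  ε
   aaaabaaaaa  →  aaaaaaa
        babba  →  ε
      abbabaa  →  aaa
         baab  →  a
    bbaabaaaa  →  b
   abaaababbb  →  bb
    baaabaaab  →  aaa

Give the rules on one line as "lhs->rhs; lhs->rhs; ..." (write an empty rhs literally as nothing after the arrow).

  | baaaaaaab => baaaaaab => baaaaab => baaaab => baaab => baab => bab => a
  | aaaabbbbba => aaabbbba => aabbba => abba => ba => b
  | ababaabaa => baabaa => babaa => aaa
  | abb => b

ab->; aba->; ba->b; bab->a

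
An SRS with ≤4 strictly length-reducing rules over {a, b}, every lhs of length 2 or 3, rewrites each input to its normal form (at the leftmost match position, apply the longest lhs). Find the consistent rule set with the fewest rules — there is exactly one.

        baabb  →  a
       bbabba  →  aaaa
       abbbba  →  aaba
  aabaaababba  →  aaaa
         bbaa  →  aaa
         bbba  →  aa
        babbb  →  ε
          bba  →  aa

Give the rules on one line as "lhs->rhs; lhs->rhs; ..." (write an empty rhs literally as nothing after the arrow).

baa->; bb->a; bbb->a

  | baabb => bb => a
  | bbabba => aabba => aaaa
  | abbbba => aaba
  | aabaaababba => aaababba => aaabaaa => aaaa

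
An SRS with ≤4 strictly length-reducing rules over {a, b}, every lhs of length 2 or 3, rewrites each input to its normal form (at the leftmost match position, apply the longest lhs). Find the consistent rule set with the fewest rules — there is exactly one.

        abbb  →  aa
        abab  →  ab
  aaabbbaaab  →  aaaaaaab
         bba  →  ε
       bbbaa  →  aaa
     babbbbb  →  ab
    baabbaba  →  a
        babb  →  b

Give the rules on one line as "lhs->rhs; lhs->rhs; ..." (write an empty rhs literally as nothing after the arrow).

  | abbb => aa
  | abab => ab
  | aaabbbaaab => aaaaaaab
  | bba => ba => ε

ba->; bb->b; bbb->a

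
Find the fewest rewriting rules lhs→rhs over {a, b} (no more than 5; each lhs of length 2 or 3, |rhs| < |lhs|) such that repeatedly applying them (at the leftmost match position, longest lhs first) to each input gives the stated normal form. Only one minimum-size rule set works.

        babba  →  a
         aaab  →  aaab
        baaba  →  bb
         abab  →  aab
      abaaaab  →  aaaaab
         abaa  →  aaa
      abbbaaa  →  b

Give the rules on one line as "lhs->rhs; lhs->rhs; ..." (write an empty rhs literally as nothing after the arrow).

  | babba => bbba => a
  | aaab
  | baaba => baba => bba => bb
  | abab => aab

aba->aa; abb->; ba->b; bbb->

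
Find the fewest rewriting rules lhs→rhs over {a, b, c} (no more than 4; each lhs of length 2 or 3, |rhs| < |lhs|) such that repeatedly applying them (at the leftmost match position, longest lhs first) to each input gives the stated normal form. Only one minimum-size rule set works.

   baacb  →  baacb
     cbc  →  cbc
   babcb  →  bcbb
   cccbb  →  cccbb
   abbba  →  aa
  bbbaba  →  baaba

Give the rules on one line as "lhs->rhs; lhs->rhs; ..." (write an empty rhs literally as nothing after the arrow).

  | baacb
  | cbc
  | babcb => bcbb
  | cccbb

abb->b; abc->cb; bba->aa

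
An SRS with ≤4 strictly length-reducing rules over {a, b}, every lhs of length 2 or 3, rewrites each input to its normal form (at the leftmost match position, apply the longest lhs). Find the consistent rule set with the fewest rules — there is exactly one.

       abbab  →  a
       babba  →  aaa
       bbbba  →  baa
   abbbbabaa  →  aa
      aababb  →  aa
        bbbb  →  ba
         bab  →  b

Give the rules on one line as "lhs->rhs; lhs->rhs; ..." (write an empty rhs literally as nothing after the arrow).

  | abbab => baab => bb => a
  | babba => bbaa => aaa
  | bbbba => abba => baa
  | abbbbabaa => babbabaa => bbaabaa => aaabaa => abaa => aa

aab->b; ab->; abb->ba; bb->a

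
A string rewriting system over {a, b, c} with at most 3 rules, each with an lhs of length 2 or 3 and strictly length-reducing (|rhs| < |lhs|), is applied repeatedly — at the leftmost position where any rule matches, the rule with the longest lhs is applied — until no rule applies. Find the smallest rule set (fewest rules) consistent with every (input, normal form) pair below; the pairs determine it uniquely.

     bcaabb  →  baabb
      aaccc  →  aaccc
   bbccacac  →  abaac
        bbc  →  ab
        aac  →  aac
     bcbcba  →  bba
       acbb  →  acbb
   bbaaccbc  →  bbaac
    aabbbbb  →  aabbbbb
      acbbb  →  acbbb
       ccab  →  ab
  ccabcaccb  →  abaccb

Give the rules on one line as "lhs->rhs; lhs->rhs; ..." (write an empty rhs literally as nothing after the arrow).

bbc->ab; ca->a; cbc->

  | bcaabb => baabb
  | aaccc
  | bbccacac => abcacac => abacac => abaac
  | bbc => ab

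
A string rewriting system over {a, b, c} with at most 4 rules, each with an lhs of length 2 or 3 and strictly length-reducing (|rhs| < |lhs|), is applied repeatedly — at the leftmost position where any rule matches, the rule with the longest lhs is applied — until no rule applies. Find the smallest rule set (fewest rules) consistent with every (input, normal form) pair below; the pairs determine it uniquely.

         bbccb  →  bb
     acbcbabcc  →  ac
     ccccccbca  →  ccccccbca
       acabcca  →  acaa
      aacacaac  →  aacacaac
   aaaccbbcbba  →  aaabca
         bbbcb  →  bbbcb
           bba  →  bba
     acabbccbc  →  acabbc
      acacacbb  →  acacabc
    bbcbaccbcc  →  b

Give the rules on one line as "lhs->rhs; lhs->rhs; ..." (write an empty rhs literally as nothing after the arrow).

bcc->; cba->; cbb->bc

  | bbccb => bb
  | acbcbabcc => acbbcc => abccc => ac
  | ccccccbca
  | acabcca => acaa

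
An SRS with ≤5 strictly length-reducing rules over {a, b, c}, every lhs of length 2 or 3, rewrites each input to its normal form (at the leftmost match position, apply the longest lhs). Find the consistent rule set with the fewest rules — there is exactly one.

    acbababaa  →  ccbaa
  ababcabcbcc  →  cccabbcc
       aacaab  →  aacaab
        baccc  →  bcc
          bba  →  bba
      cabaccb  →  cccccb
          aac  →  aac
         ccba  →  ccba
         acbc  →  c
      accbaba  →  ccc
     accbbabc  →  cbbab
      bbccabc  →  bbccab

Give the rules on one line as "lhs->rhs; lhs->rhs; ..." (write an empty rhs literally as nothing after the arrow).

  | acbababaa => acbccbaa => acccbaa => ccbaa
  | ababcabcbcc => ccbcabcbcc => cccabcbcc => cccabbcc
  | aacaab
  | baccc => bcc

aba->cc; abc->ab; acc->c; cbc->cc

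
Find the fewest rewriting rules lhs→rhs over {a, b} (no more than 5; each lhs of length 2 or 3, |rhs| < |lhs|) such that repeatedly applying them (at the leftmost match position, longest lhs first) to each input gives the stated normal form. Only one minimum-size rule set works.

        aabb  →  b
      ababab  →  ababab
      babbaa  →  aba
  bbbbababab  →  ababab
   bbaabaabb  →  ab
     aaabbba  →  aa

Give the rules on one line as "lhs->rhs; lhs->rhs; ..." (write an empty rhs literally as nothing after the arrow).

  | aabb => bb => b
  | ababab
  | babbaa => baaa => aba
  | bbbbababab => bbbababab => bbababab => ababab

aab->b; baa->ab; bb->b; bba->a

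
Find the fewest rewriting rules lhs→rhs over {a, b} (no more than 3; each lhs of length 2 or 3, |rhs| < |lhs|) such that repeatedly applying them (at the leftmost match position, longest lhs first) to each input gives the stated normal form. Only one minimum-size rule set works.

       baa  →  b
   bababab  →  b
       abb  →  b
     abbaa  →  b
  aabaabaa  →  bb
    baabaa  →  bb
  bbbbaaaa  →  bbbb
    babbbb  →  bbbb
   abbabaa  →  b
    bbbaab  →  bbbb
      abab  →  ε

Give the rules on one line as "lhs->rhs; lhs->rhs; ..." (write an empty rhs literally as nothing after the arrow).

  | baa => b
  | bababab => babab => bab => b
  | abb => b
  | abbaa => baa => b

aa->; ab->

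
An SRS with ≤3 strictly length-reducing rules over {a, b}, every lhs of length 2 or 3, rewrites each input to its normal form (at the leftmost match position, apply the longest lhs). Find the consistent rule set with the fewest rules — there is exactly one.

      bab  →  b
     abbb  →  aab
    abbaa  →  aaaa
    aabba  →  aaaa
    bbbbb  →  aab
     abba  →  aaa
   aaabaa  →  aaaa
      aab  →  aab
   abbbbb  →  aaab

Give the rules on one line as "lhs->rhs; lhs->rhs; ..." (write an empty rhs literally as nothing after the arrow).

  | bab => b
  | abbb => aab
  | abbaa => aaaa
  | aabba => aaaa

ba->; bb->a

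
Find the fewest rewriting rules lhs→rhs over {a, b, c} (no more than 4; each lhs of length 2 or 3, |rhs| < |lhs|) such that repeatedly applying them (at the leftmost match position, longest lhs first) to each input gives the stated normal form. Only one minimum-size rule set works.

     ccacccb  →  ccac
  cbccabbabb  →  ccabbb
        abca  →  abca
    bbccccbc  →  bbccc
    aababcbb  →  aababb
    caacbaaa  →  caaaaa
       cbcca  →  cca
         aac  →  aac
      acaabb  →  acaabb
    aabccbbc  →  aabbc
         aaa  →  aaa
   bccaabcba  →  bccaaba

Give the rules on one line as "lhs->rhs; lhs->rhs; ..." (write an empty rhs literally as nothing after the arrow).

bba->b; cb->; ccb->

  | ccacccb => ccac
  | cbccabbabb => ccabbabb => ccabbb
  | abca
  | bbccccbc => bbccc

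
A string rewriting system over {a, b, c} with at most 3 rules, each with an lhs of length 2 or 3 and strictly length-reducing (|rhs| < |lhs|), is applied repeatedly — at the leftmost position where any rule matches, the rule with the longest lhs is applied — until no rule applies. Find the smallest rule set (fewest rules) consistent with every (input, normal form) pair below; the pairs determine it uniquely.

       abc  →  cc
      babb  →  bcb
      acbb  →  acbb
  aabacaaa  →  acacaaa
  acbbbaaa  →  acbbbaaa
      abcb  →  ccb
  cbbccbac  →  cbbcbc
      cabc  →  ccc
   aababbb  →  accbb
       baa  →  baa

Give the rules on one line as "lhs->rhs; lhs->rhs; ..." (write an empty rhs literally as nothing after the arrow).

ab->c; cba->b

  | abc => cc
  | babb => bcb
  | acbb
  | aabacaaa => acacaaa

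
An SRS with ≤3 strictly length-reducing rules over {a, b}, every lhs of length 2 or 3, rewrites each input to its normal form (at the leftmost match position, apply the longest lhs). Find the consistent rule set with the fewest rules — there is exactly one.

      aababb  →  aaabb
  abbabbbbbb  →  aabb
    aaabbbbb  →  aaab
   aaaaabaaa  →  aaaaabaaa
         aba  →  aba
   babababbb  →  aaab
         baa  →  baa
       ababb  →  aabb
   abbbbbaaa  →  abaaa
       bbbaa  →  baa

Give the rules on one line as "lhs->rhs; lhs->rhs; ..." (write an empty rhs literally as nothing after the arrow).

bab->ab; bbb->b

  | aababb => aaabb
  | abbabbbbbb => ababbbbbb => aabbbbbb => aabbbb => aabb
  | aaabbbbb => aaabbb => aaab
  | aaaaabaaa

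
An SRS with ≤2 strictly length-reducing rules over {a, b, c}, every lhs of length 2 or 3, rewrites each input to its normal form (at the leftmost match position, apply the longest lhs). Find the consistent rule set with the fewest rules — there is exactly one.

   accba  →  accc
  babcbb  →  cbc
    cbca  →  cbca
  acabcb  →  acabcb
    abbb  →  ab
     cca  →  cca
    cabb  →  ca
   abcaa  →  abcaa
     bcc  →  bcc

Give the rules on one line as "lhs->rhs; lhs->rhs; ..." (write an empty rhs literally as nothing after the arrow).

  | accba => accc
  | babcbb => cbcbb => cbc
  | cbca
  | acabcb

ba->c; bb->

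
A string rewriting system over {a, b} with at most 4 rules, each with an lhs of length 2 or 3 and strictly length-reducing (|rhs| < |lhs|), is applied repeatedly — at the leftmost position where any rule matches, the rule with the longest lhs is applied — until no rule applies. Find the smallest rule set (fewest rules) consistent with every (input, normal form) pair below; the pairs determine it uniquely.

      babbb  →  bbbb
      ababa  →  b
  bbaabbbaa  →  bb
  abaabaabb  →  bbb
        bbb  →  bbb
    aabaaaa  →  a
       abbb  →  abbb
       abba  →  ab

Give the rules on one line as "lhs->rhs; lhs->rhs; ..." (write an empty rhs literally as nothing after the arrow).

aba->b; ba->; bab->bb

  | babbb => bbbb
  | ababa => bba => b
  | bbaabbbaa => babbbaa => bbbbaa => bbba => bb
  | abaabaabb => babaabb => bbaabb => babb => bbb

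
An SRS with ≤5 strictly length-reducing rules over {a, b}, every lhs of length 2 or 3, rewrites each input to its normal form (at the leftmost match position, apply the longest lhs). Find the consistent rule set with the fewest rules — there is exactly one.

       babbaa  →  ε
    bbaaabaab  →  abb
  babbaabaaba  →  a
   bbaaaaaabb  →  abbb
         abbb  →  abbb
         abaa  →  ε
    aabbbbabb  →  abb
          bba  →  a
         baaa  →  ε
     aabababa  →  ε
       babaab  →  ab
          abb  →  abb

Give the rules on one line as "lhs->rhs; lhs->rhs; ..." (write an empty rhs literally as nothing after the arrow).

  | babbaa => bbaa => aa => ε
  | bbaaabaab => aaabaab => abbaab => aaab => abb
  | babbaabaaba => bbaabaaba => aabaaba => baaba => aba => a
  | bbaaaaaabb => aaaaaabb => abaaabb => aaabb => abbb

aa->; aaa->ab; ba->; bba->a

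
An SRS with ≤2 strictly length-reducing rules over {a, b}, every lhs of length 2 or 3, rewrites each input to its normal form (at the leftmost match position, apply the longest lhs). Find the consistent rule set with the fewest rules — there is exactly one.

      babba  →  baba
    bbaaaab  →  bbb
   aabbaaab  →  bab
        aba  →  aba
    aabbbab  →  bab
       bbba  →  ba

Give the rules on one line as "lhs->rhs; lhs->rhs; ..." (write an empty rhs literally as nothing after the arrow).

aa->b; bba->ba

  | babba => baba
  | bbaaaab => baaaab => bbaab => baab => bbb
  | aabbaaab => bbbaaab => bbaaab => baaab => bbab => bab
  | aba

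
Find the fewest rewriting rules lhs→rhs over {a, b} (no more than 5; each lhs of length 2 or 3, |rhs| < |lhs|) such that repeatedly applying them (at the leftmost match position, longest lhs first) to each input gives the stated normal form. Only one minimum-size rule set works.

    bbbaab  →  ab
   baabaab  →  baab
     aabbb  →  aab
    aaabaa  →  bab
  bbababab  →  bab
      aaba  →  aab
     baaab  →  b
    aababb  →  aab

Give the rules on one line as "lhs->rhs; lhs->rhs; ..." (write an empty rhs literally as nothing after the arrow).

aaa->ba; aba->ab; bb->b; bba->

  | bbbaab => bbaab => ab
  | baabaab => baabab => baabb => baab
  | aabbb => aabb => aab
  | aaabaa => babaa => baba => bab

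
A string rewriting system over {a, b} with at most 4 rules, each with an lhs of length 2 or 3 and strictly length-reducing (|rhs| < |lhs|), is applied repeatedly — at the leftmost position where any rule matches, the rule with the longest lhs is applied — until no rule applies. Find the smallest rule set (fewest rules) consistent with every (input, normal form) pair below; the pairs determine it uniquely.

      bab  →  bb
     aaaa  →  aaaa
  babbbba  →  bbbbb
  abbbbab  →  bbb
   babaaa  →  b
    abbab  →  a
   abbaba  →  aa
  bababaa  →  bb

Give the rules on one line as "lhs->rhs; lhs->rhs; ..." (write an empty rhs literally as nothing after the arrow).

ab->a; abb->; ba->b; baa->

  | bab => bb
  | aaaa
  | babbbba => bbbbba => bbbbb
  | abbbbab => bbab => bbb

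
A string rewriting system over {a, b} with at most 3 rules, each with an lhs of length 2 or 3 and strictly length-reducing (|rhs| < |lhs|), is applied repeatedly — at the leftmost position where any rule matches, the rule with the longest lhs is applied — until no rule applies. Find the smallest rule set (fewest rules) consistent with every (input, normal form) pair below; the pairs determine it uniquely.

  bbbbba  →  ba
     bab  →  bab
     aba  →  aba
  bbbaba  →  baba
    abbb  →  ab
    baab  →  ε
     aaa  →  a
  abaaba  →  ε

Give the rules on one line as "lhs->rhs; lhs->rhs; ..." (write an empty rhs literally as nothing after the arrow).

  | bbbbba => bbba => ba
  | bab
  | aba
  | bbbaba => baba

aa->; bb->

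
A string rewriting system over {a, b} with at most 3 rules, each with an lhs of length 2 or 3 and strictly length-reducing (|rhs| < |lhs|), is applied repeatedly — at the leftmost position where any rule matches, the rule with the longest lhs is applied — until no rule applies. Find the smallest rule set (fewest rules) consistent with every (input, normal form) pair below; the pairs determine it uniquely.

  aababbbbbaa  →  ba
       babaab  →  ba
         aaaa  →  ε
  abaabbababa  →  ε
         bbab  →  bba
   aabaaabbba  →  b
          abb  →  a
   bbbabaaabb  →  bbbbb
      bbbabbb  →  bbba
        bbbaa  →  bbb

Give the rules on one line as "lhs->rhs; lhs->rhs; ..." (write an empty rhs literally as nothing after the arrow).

aa->; abb->a; bab->ba

  | aababbbbbaa => babbbbbaa => babbbbaa => babbbaa => babbaa => babaa => baaa => ba
  | babaab => baaab => bab => ba
  | aaaa => aa => ε
  | abaabbababa => abbbababa => abababa => abaaba => abba => aa => ε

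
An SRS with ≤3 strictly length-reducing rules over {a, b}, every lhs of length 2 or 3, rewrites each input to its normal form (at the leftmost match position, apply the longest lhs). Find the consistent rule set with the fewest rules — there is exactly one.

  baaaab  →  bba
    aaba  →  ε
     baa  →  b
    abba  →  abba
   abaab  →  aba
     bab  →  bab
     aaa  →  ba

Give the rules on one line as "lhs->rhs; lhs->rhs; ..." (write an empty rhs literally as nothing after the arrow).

aa->; aaa->ba; aab->a

  | baaaab => bbaab => bba
  | aaba => aa => ε
  | baa => b
  | abba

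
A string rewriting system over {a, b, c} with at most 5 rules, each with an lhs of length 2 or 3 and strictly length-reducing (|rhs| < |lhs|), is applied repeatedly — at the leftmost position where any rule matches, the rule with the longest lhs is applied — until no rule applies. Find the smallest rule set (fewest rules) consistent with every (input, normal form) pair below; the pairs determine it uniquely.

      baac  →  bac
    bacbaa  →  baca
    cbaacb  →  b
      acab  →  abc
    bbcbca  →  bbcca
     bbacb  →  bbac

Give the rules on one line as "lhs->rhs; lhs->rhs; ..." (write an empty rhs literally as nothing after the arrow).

  | baac => bac
  | bacbaa => bacaa => baca
  | cbaacb => caacb => cacb => b
  | acab => abc

aa->a; cab->bc; cac->; cb->c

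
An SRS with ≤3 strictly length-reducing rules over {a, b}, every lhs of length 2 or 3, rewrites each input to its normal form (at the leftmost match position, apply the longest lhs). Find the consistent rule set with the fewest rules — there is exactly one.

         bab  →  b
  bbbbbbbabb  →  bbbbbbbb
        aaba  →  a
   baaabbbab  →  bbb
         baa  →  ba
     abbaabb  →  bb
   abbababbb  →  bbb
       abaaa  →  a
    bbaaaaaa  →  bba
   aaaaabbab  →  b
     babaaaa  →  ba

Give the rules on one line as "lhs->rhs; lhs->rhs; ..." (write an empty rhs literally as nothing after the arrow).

  | bab => b
  | bbbbbbbabb => bbbbbbbb
  | aaba => aba => a
  | baaabbbab => baabbbab => babbbab => bbbab => bbb

aa->a; ab->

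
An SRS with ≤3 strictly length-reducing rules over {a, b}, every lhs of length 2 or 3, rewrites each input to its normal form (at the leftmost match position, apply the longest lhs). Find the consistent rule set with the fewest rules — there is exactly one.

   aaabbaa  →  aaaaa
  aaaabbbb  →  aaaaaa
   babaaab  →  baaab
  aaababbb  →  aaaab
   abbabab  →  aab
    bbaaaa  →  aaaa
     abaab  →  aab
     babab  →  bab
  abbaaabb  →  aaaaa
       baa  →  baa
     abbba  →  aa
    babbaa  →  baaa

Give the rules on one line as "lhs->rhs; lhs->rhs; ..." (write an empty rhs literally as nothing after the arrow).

aba->a; bb->a; bba->a

  | aaabbaa => aaaaa
  | aaaabbbb => aaaaabb => aaaaaa
  | babaaab => baaab
  | aaababbb => aaabbb => aaaab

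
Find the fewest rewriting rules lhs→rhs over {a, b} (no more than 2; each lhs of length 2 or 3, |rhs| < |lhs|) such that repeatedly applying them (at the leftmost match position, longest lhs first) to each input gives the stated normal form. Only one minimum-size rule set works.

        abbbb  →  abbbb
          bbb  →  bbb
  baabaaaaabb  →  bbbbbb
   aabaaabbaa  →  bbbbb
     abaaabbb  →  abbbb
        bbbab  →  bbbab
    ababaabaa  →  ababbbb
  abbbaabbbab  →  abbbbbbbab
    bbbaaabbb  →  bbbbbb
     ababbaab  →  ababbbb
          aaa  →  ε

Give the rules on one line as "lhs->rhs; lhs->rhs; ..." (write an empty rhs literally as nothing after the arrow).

  | abbbb
  | bbb
  | baabaaaaabb => bbbaaaaabb => bbbaabb => bbbbbb
  | aabaaabbaa => bbaaabbaa => bbbbaa => bbbbb

aa->b; aaa->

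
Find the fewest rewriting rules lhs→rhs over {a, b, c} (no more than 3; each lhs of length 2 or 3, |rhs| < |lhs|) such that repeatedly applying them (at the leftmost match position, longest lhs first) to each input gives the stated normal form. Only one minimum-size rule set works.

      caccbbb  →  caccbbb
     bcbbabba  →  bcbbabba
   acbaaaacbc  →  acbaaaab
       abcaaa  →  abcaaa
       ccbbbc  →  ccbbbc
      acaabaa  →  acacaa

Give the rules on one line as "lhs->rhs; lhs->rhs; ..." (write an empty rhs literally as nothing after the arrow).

  | caccbbb
  | bcbbabba
  | acbaaaacbc => acbaaaab
  | abcaaa

aba->ca; cbc->b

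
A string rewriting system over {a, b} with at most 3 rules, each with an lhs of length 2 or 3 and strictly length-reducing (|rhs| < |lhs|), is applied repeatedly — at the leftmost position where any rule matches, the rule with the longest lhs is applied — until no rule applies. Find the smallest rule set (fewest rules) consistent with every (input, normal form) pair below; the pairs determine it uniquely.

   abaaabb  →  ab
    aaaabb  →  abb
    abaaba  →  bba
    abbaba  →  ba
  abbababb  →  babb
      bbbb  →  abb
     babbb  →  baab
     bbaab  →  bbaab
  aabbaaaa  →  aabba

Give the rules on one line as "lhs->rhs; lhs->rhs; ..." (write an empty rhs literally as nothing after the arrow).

aaa->; aba->ba; bbb->ab

  | abaaabb => baaabb => bbb => ab
  | aaaabb => abb
  | abaaba => baaba => baba => bba
  | abbaba => abbba => aaba => aba => ba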